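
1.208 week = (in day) 1 week = 604800 s, so 1.208 week = 1.208 * 604800 = 730598.4 s. 1 day = 86400 s, so 730598.4 s = 730598.4 / 86400 = 8.456 day. Final answer: 8.456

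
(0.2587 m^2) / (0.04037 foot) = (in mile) 0.2587 m^2 is already in m^2. 1 foot = 0.3048 m, so 0.04037 foot = 0.04037 * 0.3048 = 0.012304776 m. Combine: 0.2587 m^2 / 0.012304776 m = 21.024357 m. 1 mile = 1609.344 m, so 21.024357 m = 21.024357 / 1609.344 = 0.01306393 mile ≈ 0.01306 mile (4 s.f.). Final answer: 0.01306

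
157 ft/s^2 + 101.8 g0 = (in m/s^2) 1046. Check: 1 ft/s^2 = 0.3048 m/s^2, so 157 ft/s^2 = 157 * 0.3048 = 47.8536 m/s^2. 1 g0 = 9.80665 m/s^2, so 101.8 g0 = 101.8 * 9.80665 = 998.31697 m/s^2. Sum: 47.8536 + 998.31697 = 1046.1706 m/s^2. Result: 1046.1706 m/s^2 ≈ 1046 m/s^2 (4 s.f.).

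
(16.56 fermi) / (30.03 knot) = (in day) 1 fermi = 1e-15 m, so 16.56 fermi = 16.56 * 1e-15 = 1.656e-14 m. 1 knot = 0.51444444 m/s, so 30.03 knot = 30.03 * 0.51444444 = 15.448767 m/s. Combine: 1.656e-14 m / 15.448767 m/s = 1.0719302e-15 s. 1 day = 86400 s, so 1.0719302e-15 s = 1.0719302e-15 / 86400 = 1.24066e-20 day ≈ 1.241e-20 day (4 s.f.). Final answer: 1.241e-20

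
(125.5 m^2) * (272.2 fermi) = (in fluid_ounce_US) 1.155e-06. Check: 125.5 m^2 is already in m^2. 1 fermi = 1e-15 m, so 272.2 fermi = 272.2 * 1e-15 = 2.722e-13 m. Combine: 125.5 m^2 * 2.722e-13 m = 3.41611e-11 m^3. 1 fluid_ounce_US = 2.957353e-05 m^3, so 3.41611e-11 m^3 = 3.41611e-11 / 2.957353e-05 = 1.1551242e-06 fluid_ounce_US ≈ 1.155e-06 fluid_ounce_US (4 s.f.).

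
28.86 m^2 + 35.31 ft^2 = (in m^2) 28.86 m^2 is already in m^2. 1 ft^2 = 0.09290304 m^2, so 35.31 ft^2 = 35.31 * 0.09290304 = 3.2804063 m^2. Sum: 28.86 + 3.2804063 = 32.140406 m^2. Result: 32.140406 m^2 ≈ 32.14 m^2 (4 s.f.). Final answer: 32.14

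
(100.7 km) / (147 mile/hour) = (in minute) 1 km = 1000 m, so 100.7 km = 100.7 * 1000 = 100700 m. 1 mile/hour = 0.44704 m/s, so 147 mile/hour = 147 * 0.44704 = 65.71488 m/s. Combine: 100700 m / 65.71488 m/s = 1532.3774 s. 1 minute = 60 s, so 1532.3774 s = 1532.3774 / 60 = 25.539624 minute ≈ 25.54 minute (4 s.f.). Final answer: 25.54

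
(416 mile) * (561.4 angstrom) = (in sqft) 1 mile = 1609.344 m, so 416 mile = 416 * 1609.344 = 669487.1 m. 1 angstrom = 1e-10 m, so 561.4 angstrom = 561.4 * 1e-10 = 5.614e-08 m. Combine: 669487.1 m * 5.614e-08 m = 0.037585006 m^2. 1 sqft = 0.09290304 m^2, so 0.037585006 m^2 = 0.037585006 / 0.09290304 = 0.40456164 sqft ≈ 0.4046 sqft (4 s.f.). Final answer: 0.4046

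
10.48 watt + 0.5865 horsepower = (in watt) 447.8. Check: 10.48 watt = 10.48 W. 1 horsepower = 745.69987 W, so 0.5865 horsepower = 0.5865 * 745.69987 = 437.35297 W. Sum: 10.48 + 437.35297 = 447.83297 W. 447.83297 W = 447.83297 watt ≈ 447.8 watt (4 s.f.).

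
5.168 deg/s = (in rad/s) 1 deg/s = 0.017453293 rad/s, so 5.168 deg/s = 5.168 * 0.017453293 = 0.090198616 rad/s. Result: 0.090198616 rad/s ≈ 0.0902 rad/s (4 s.f.). Final answer: 0.0902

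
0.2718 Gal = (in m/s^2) 0.002718. Check: 1 Gal = 0.01 m/s^2, so 0.2718 Gal = 0.2718 * 0.01 = 0.002718 m/s^2. Result: 0.002718 m/s^2.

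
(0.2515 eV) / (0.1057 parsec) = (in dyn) 1 eV = 1.6021766e-19 J, so 0.2515 eV = 0.2515 * 1.6021766e-19 = 4.0294742e-20 J. 1 parsec = 3.0856776e+16 m, so 0.1057 parsec = 0.1057 * 3.0856776e+16 = 3.2615612e+15 m. Combine: 4.0294742e-20 J / 3.2615612e+15 m = 1.2354434e-35 N. 1 dyn = 1e-05 N, so 1.2354434e-35 N = 1.2354434e-35 / 1e-05 = 1.2354434e-30 dyn ≈ 1.235e-30 dyn (4 s.f.). Final answer: 1.235e-30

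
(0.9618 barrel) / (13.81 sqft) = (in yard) 1 barrel = 0.15898729 m^3, so 0.9618 barrel = 0.9618 * 0.15898729 = 0.15291398 m^3. 1 sqft = 0.09290304 m^2, so 13.81 sqft = 13.81 * 0.09290304 = 1.282991 m^2. Combine: 0.15291398 m^3 / 1.282991 m^2 = 0.11918555 m. 1 yard = 0.9144 m, so 0.11918555 m = 0.11918555 / 0.9144 = 0.1303429 yard ≈ 0.1303 yard (4 s.f.). Final answer: 0.1303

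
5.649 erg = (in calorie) 1 erg = 1e-07 J, so 5.649 erg = 5.649 * 1e-07 = 5.649e-07 J. 1 calorie = 4.184 J, so 5.649e-07 J = 5.649e-07 / 4.184 = 1.3501434e-07 calorie ≈ 1.35e-07 calorie (4 s.f.). Final answer: 1.35e-07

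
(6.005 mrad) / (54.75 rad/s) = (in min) 1 mrad = 0.001 rad, so 6.005 mrad = 6.005 * 0.001 = 0.006005 rad. 54.75 rad/s is already in rad/s. Combine: 0.006005 rad / 54.75 rad/s = 0.00010968037 s. 1 min = 60 s, so 0.00010968037 s = 0.00010968037 / 60 = 1.8280061e-06 min ≈ 1.828e-06 min (4 s.f.). Final answer: 1.828e-06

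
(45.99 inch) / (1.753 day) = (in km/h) 2.777e-05. Check: 1 inch = 0.0254 m, so 45.99 inch = 45.99 * 0.0254 = 1.168146 m. 1 day = 86400 s, so 1.753 day = 1.753 * 86400 = 151459.2 s. Combine: 1.168146 m / 151459.2 s = 7.7126117e-06 m/s. 1 km/h = 0.27777778 m/s, so 7.7126117e-06 m/s = 7.7126117e-06 / 0.27777778 = 2.7765402e-05 km/h ≈ 2.777e-05 km/h (4 s.f.).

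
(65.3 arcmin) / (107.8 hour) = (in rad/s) 4.895e-08. Check: 1 arcmin = 0.00029088821 rad, so 65.3 arcmin = 65.3 * 0.00029088821 = 0.018995 rad. 1 hour = 3600 s, so 107.8 hour = 107.8 * 3600 = 388080 s. Combine: 0.018995 rad / 388080 s = 4.8946094e-08 rad/s. Result: 4.8946094e-08 rad/s ≈ 4.895e-08 rad/s (4 s.f.).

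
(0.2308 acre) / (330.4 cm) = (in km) 0.2827. Check: 1 acre = 4046.8564 m^2, so 0.2308 acre = 0.2308 * 4046.8564 = 934.01446 m^2. 1 cm = 0.01 m, so 330.4 cm = 330.4 * 0.01 = 3.304 m. Combine: 934.01446 m^2 / 3.304 m = 282.69203 m. 1 km = 1000 m, so 282.69203 m = 282.69203 / 1000 = 0.28269203 km ≈ 0.2827 km (4 s.f.).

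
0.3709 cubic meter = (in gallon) 97.98. Check: 0.3709 cubic meter = 0.3709 m^3. 1 gallon = 0.0037854118 m^3, so 0.3709 m^3 = 0.3709 / 0.0037854118 = 97.981414 gallon ≈ 97.98 gallon (4 s.f.).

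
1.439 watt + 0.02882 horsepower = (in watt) 1.439 watt = 1.439 W. 1 horsepower = 745.69987 W, so 0.02882 horsepower = 0.02882 * 745.69987 = 21.49107 W. Sum: 1.439 + 21.49107 = 22.93007 W. 22.93007 W = 22.93007 watt ≈ 22.93 watt (4 s.f.). Final answer: 22.93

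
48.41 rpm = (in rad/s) 5.069. Check: 1 rpm = 0.10471976 rad/s, so 48.41 rpm = 48.41 * 0.10471976 = 5.0694833 rad/s. Result: 5.0694833 rad/s ≈ 5.069 rad/s (4 s.f.).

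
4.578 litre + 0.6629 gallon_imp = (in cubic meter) 1 litre = 0.001 m^3, so 4.578 litre = 4.578 * 0.001 = 0.004578 m^3. 1 gallon_imp = 0.00454609 m^3, so 0.6629 gallon_imp = 0.6629 * 0.00454609 = 0.0030136031 m^3. Sum: 0.004578 + 0.0030136031 = 0.0075916031 m^3. 0.0075916031 m^3 = 0.0075916031 cubic meter ≈ 0.007592 cubic meter (4 s.f.). Final answer: 0.007592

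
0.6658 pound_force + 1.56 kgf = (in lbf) 1 pound_force = 4.4482216 N, so 0.6658 pound_force = 0.6658 * 4.4482216 = 2.961626 N. 1 kgf = 9.80665 N, so 1.56 kgf = 1.56 * 9.80665 = 15.298374 N. Sum: 2.961626 + 15.298374 = 18.26 N. 1 lbf = 4.4482216 N, so 18.26 N = 18.26 / 4.4482216 = 4.1050113 lbf ≈ 4.105 lbf (4 s.f.). Final answer: 4.105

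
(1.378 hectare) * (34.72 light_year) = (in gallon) 1.196e+24. Check: 1 hectare = 10000 m^2, so 1.378 hectare = 1.378 * 10000 = 13780 m^2. 1 light_year = 9.4607305e+15 m, so 34.72 light_year = 34.72 * 9.4607305e+15 = 3.2847656e+17 m. Combine: 13780 m^2 * 3.2847656e+17 m = 4.526407e+21 m^3. 1 gallon = 0.0037854118 m^3, so 4.526407e+21 m^3 = 4.526407e+21 / 0.0037854118 = 1.1957502e+24 gallon ≈ 1.196e+24 gallon (4 s.f.).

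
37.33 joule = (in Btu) 37.33 joule = 37.33 J. 1 Btu = 1055.0559 J, so 37.33 J = 37.33 / 1055.0559 = 0.035382013 Btu ≈ 0.03538 Btu (4 s.f.). Final answer: 0.03538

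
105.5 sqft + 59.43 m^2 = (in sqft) 1 sqft = 0.09290304 m^2, so 105.5 sqft = 105.5 * 0.09290304 = 9.8012707 m^2. 59.43 m^2 is already in m^2. Sum: 9.8012707 + 59.43 = 69.231271 m^2. 1 sqft = 0.09290304 m^2, so 69.231271 m^2 = 69.231271 / 0.09290304 = 745.1992 sqft ≈ 745.2 sqft (4 s.f.). Final answer: 745.2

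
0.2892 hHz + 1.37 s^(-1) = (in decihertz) 302.9. Check: 1 hHz = 100 Hz, so 0.2892 hHz = 0.2892 * 100 = 28.92 Hz. 1.37 s^(-1) = 1.37 Hz. Sum: 28.92 + 1.37 = 30.29 Hz. 1 decihertz = 0.1 Hz, so 30.29 Hz = 30.29 / 0.1 = 302.9 decihertz.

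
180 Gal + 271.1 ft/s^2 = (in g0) 8.61. Check: 1 Gal = 0.01 m/s^2, so 180 Gal = 180 * 0.01 = 1.8 m/s^2. 1 ft/s^2 = 0.3048 m/s^2, so 271.1 ft/s^2 = 271.1 * 0.3048 = 82.63128 m/s^2. Sum: 1.8 + 82.63128 = 84.43128 m/s^2. 1 g0 = 9.80665 m/s^2, so 84.43128 m/s^2 = 84.43128 / 9.80665 = 8.6095945 g0 ≈ 8.61 g0 (4 s.f.).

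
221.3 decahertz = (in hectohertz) 1 decahertz = 10 Hz, so 221.3 decahertz = 221.3 * 10 = 2213 Hz. 1 hectohertz = 100 Hz, so 2213 Hz = 2213 / 100 = 22.13 hectohertz. Final answer: 22.13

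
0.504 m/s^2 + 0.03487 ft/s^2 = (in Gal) 0.504 m/s^2 is already in m/s^2. 1 ft/s^2 = 0.3048 m/s^2, so 0.03487 ft/s^2 = 0.03487 * 0.3048 = 0.010628376 m/s^2. Sum: 0.504 + 0.010628376 = 0.51462838 m/s^2. 1 Gal = 0.01 m/s^2, so 0.51462838 m/s^2 = 0.51462838 / 0.01 = 51.462838 Gal ≈ 51.46 Gal (4 s.f.). Final answer: 51.46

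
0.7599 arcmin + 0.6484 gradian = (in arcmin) 35.77. Check: 1 arcmin = 0.00029088821 rad, so 0.7599 arcmin = 0.7599 * 0.00029088821 = 0.00022104595 rad. 1 gradian = 0.015707963 rad, so 0.6484 gradian = 0.6484 * 0.015707963 = 0.010185043 rad. Sum: 0.00022104595 + 0.010185043 = 0.010406089 rad. 1 arcmin = 0.00029088821 rad, so 0.010406089 rad = 0.010406089 / 0.00029088821 = 35.7735 arcmin ≈ 35.77 arcmin (4 s.f.).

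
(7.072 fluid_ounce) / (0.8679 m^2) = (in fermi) 1 fluid_ounce = 2.957353e-05 m^3, so 7.072 fluid_ounce = 7.072 * 2.957353e-05 = 0.000209144 m^3. 0.8679 m^2 is already in m^2. Combine: 0.000209144 m^3 / 0.8679 m^2 = 0.00024097707 m. 1 fermi = 1e-15 m, so 0.00024097707 m = 0.00024097707 / 1e-15 = 2.4097707e+11 fermi ≈ 2.41e+11 fermi (4 s.f.). Final answer: 2.41e+11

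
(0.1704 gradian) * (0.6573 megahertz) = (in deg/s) 1.008e+05. Check: 1 gradian = 0.015707963 rad, so 0.1704 gradian = 0.1704 * 0.015707963 = 0.0026766369 rad. 1 megahertz = 1000000 Hz, so 0.6573 megahertz = 0.6573 * 1000000 = 657300 Hz. Combine: 0.0026766369 rad * 657300 Hz = 1759.3535 rad/s. 1 deg/s = 0.017453293 rad/s, so 1759.3535 rad/s = 1759.3535 / 0.017453293 = 100803.53 deg/s ≈ 1.008e+05 deg/s (4 s.f.).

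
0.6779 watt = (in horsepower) 0.0009091. Check: 0.6779 watt = 0.6779 W. 1 horsepower = 745.69987 W, so 0.6779 W = 0.6779 / 745.69987 = 0.00090907887 horsepower ≈ 0.0009091 horsepower (4 s.f.).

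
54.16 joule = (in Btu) 54.16 joule = 54.16 J. 1 Btu = 1055.0559 J, so 54.16 J = 54.16 / 1055.0559 = 0.051333775 Btu ≈ 0.05133 Btu (4 s.f.). Final answer: 0.05133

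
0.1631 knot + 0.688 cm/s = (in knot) 0.1765. Check: 1 knot = 0.51444444 m/s, so 0.1631 knot = 0.1631 * 0.51444444 = 0.083905889 m/s. 1 cm/s = 0.01 m/s, so 0.688 cm/s = 0.688 * 0.01 = 0.00688 m/s. Sum: 0.083905889 + 0.00688 = 0.090785889 m/s. 1 knot = 0.51444444 m/s, so 0.090785889 m/s = 0.090785889 / 0.51444444 = 0.17647365 knot ≈ 0.1765 knot (4 s.f.).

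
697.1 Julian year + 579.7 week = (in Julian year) 708.2. Check: 1 Julian year = 31557600 s, so 697.1 Julian year = 697.1 * 31557600 = 2.1998803e+10 s. 1 week = 604800 s, so 579.7 week = 579.7 * 604800 = 3.5060256e+08 s. Sum: 2.1998803e+10 + 3.5060256e+08 = 2.2349406e+10 s. 1 Julian year = 31557600 s, so 2.2349406e+10 s = 2.2349406e+10 / 31557600 = 708.20992 Julian year ≈ 708.2 Julian year (4 s.f.).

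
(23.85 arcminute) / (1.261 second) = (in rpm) 1 arcminute = 0.00029088821 rad, so 23.85 arcminute = 23.85 * 0.00029088821 = 0.0069376838 rad. 1.261 second = 1.261 s. Combine: 0.0069376838 rad / 1.261 s = 0.0055017318 rad/s. 1 rpm = 0.10471976 rad/s, so 0.0055017318 rad/s = 0.0055017318 / 0.10471976 = 0.052537669 rpm ≈ 0.05254 rpm (4 s.f.). Final answer: 0.05254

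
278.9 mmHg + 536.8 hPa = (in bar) 1 mmHg = 133.32237 Pa, so 278.9 mmHg = 278.9 * 133.32237 = 37183.609 Pa. 1 hPa = 100 Pa, so 536.8 hPa = 536.8 * 100 = 53680 Pa. Sum: 37183.609 + 53680 = 90863.609 Pa. 1 bar = 100000 Pa, so 90863.609 Pa = 90863.609 / 100000 = 0.90863609 bar ≈ 0.9086 bar (4 s.f.). Final answer: 0.9086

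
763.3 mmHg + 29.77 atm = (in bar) 1 mmHg = 133.32237 Pa, so 763.3 mmHg = 763.3 * 133.32237 = 101764.96 Pa. 1 atm = 101325 Pa, so 29.77 atm = 29.77 * 101325 = 3016445.2 Pa. Sum: 101764.96 + 3016445.2 = 3118210.2 Pa. 1 bar = 100000 Pa, so 3118210.2 Pa = 3118210.2 / 100000 = 31.182102 bar ≈ 31.18 bar (4 s.f.). Final answer: 31.18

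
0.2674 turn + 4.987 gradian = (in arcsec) 3.627e+05. Check: 1 turn = 6.2831853 rad, so 0.2674 turn = 0.2674 * 6.2831853 = 1.6801238 rad. 1 gradian = 0.015707963 rad, so 4.987 gradian = 4.987 * 0.015707963 = 0.078335613 rad. Sum: 1.6801238 + 0.078335613 = 1.7584594 rad. 1 arcsec = 4.8481368e-06 rad, so 1.7584594 rad = 1.7584594 / 4.8481368e-06 = 362708.28 arcsec ≈ 3.627e+05 arcsec (4 s.f.).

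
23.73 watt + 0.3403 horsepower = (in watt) 277.5. Check: 23.73 watt = 23.73 W. 1 horsepower = 745.69987 W, so 0.3403 horsepower = 0.3403 * 745.69987 = 253.76167 W. Sum: 23.73 + 253.76167 = 277.49167 W. 277.49167 W = 277.49167 watt ≈ 277.5 watt (4 s.f.).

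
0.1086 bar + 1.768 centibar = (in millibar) 1 bar = 100000 Pa, so 0.1086 bar = 0.1086 * 100000 = 10860 Pa. 1 centibar = 1000 Pa, so 1.768 centibar = 1.768 * 1000 = 1768 Pa. Sum: 10860 + 1768 = 12628 Pa. 1 millibar = 100 Pa, so 12628 Pa = 12628 / 100 = 126.28 millibar ≈ 126.3 millibar (4 s.f.). Final answer: 126.3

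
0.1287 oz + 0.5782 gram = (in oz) 1 oz = 0.028349523 kg, so 0.1287 oz = 0.1287 * 0.028349523 = 0.0036485836 kg. 1 gram = 0.001 kg, so 0.5782 gram = 0.5782 * 0.001 = 0.0005782 kg. Sum: 0.0036485836 + 0.0005782 = 0.0042267836 kg. 1 oz = 0.028349523 kg, so 0.0042267836 kg = 0.0042267836 / 0.028349523 = 0.1490954 oz ≈ 0.1491 oz (4 s.f.). Final answer: 0.1491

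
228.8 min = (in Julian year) 0.000435. Check: 1 min = 60 s, so 228.8 min = 228.8 * 60 = 13728 s. 1 Julian year = 31557600 s, so 13728 s = 13728 / 31557600 = 0.00043501407 Julian year ≈ 0.000435 Julian year (4 s.f.).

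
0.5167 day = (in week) 1 day = 86400 s, so 0.5167 day = 0.5167 * 86400 = 44642.88 s. 1 week = 604800 s, so 44642.88 s = 44642.88 / 604800 = 0.073814286 week ≈ 0.07381 week (4 s.f.). Final answer: 0.07381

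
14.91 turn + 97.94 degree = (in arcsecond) 1.968e+07. Check: 1 turn = 6.2831853 rad, so 14.91 turn = 14.91 * 6.2831853 = 93.682293 rad. 1 degree = 0.017453293 rad, so 97.94 degree = 97.94 * 0.017453293 = 1.7093755 rad. Sum: 93.682293 + 1.7093755 = 95.391668 rad. 1 arcsecond = 4.8481368e-06 rad, so 95.391668 rad = 95.391668 / 4.8481368e-06 = 19675944 arcsecond ≈ 1.968e+07 arcsecond (4 s.f.).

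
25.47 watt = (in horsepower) 0.03416. Check: 25.47 watt = 25.47 W. 1 horsepower = 745.69987 W, so 25.47 W = 25.47 / 745.69987 = 0.034155833 horsepower ≈ 0.03416 horsepower (4 s.f.).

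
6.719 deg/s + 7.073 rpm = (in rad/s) 0.858. Check: 1 deg/s = 0.017453293 rad/s, so 6.719 deg/s = 6.719 * 0.017453293 = 0.11726867 rad/s. 1 rpm = 0.10471976 rad/s, so 7.073 rpm = 7.073 * 0.10471976 = 0.74068283 rad/s. Sum: 0.11726867 + 0.74068283 = 0.8579515 rad/s. Result: 0.8579515 rad/s ≈ 0.858 rad/s (4 s.f.).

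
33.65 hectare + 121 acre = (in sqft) 1 hectare = 10000 m^2, so 33.65 hectare = 33.65 * 10000 = 336500 m^2. 1 acre = 4046.8564 m^2, so 121 acre = 121 * 4046.8564 = 489669.63 m^2. Sum: 336500 + 489669.63 = 826169.63 m^2. 1 sqft = 0.09290304 m^2, so 826169.63 m^2 = 826169.63 / 0.09290304 = 8892815.9 sqft ≈ 8.893e+06 sqft (4 s.f.). Final answer: 8.893e+06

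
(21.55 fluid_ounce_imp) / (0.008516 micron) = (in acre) 1 fluid_ounce_imp = 2.8413063e-05 m^3, so 21.55 fluid_ounce_imp = 21.55 * 2.8413063e-05 = 0.0006123015 m^3. 1 micron = 1e-06 m, so 0.008516 micron = 0.008516 * 1e-06 = 8.516e-09 m. Combine: 0.0006123015 m^3 / 8.516e-09 m = 71900.129 m^2. 1 acre = 4046.8564 m^2, so 71900.129 m^2 = 71900.129 / 4046.8564 = 17.766909 acre ≈ 17.77 acre (4 s.f.). Final answer: 17.77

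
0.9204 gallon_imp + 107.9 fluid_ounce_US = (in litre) 1 gallon_imp = 0.00454609 m^3, so 0.9204 gallon_imp = 0.9204 * 0.00454609 = 0.0041842212 m^3. 1 fluid_ounce_US = 2.957353e-05 m^3, so 107.9 fluid_ounce_US = 107.9 * 2.957353e-05 = 0.0031909838 m^3. Sum: 0.0041842212 + 0.0031909838 = 0.0073752051 m^3. 1 litre = 0.001 m^3, so 0.0073752051 m^3 = 0.0073752051 / 0.001 = 7.3752051 litre ≈ 7.375 litre (4 s.f.). Final answer: 7.375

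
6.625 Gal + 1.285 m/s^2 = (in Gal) 1 Gal = 0.01 m/s^2, so 6.625 Gal = 6.625 * 0.01 = 0.06625 m/s^2. 1.285 m/s^2 is already in m/s^2. Sum: 0.06625 + 1.285 = 1.35125 m/s^2. 1 Gal = 0.01 m/s^2, so 1.35125 m/s^2 = 1.35125 / 0.01 = 135.125 Gal ≈ 135.1 Gal (4 s.f.). Final answer: 135.1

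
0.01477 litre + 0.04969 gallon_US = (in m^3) 0.0002029. Check: 1 litre = 0.001 m^3, so 0.01477 litre = 0.01477 * 0.001 = 1.477e-05 m^3. 1 gallon_US = 0.0037854118 m^3, so 0.04969 gallon_US = 0.04969 * 0.0037854118 = 0.00018809711 m^3. Sum: 1.477e-05 + 0.00018809711 = 0.00020286711 m^3. Result: 0.00020286711 m^3 ≈ 0.0002029 m^3 (4 s.f.).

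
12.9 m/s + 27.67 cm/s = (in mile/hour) 12.9 m/s is already in m/s. 1 cm/s = 0.01 m/s, so 27.67 cm/s = 27.67 * 0.01 = 0.2767 m/s. Sum: 12.9 + 0.2767 = 13.1767 m/s. 1 mile/hour = 0.44704 m/s, so 13.1767 m/s = 13.1767 / 0.44704 = 29.475438 mile/hour ≈ 29.48 mile/hour (4 s.f.). Final answer: 29.48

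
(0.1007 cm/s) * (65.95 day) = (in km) 1 cm/s = 0.01 m/s, so 0.1007 cm/s = 0.1007 * 0.01 = 0.001007 m/s. 1 day = 86400 s, so 65.95 day = 65.95 * 86400 = 5698080 s. Combine: 0.001007 m/s * 5698080 s = 5737.9666 m. 1 km = 1000 m, so 5737.9666 m = 5737.9666 / 1000 = 5.7379666 km ≈ 5.738 km (4 s.f.). Final answer: 5.738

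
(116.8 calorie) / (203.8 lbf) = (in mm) 539.1. Check: 1 calorie = 4.184 J, so 116.8 calorie = 116.8 * 4.184 = 488.6912 J. 1 lbf = 4.4482216 N, so 203.8 lbf = 203.8 * 4.4482216 = 906.54757 N. Combine: 488.6912 J / 906.54757 N = 0.53906846 m. 1 mm = 0.001 m, so 0.53906846 m = 0.53906846 / 0.001 = 539.06846 mm ≈ 539.1 mm (4 s.f.).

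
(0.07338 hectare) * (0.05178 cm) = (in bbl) 1 hectare = 10000 m^2, so 0.07338 hectare = 0.07338 * 10000 = 733.8 m^2. 1 cm = 0.01 m, so 0.05178 cm = 0.05178 * 0.01 = 0.0005178 m. Combine: 733.8 m^2 * 0.0005178 m = 0.37996164 m^3. 1 bbl = 0.15898729 m^3, so 0.37996164 m^3 = 0.37996164 / 0.15898729 = 2.3898868 bbl ≈ 2.39 bbl (4 s.f.). Final answer: 2.39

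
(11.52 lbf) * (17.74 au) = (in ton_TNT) 1 lbf = 4.4482216 N, so 11.52 lbf = 11.52 * 4.4482216 = 51.243513 N. 1 au = 1.4959787e+11 m, so 17.74 au = 17.74 * 1.4959787e+11 = 2.6538662e+12 m. Combine: 51.243513 N * 2.6538662e+12 m = 1.3599343e+14 J. 1 ton_TNT = 4.184e+09 J, so 1.3599343e+14 J = 1.3599343e+14 / 4.184e+09 = 32503.209 ton_TNT ≈ 3.25e+04 ton_TNT (4 s.f.). Final answer: 3.25e+04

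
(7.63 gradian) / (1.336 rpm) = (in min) 0.01428. Check: 1 gradian = 0.015707963 rad, so 7.63 gradian = 7.63 * 0.015707963 = 0.11985176 rad. 1 rpm = 0.10471976 rad/s, so 1.336 rpm = 1.336 * 0.10471976 = 0.13990559 rad/s. Combine: 0.11985176 rad / 0.13990559 rad/s = 0.85666168 s. 1 min = 60 s, so 0.85666168 s = 0.85666168 / 60 = 0.014277695 min ≈ 0.01428 min (4 s.f.).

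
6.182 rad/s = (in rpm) 59.03. Check: 1 rpm = 0.10471976 rad/s, so 6.182 rad/s = 6.182 / 0.10471976 = 59.033751 rpm ≈ 59.03 rpm (4 s.f.).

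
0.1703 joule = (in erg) 1.703e+06. Check: 0.1703 joule = 0.1703 J. 1 erg = 1e-07 J, so 0.1703 J = 0.1703 / 1e-07 = 1703000 erg ≈ 1.703e+06 erg (4 s.f.).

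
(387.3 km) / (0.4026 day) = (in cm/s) 1 km = 1000 m, so 387.3 km = 387.3 * 1000 = 387300 m. 1 day = 86400 s, so 0.4026 day = 0.4026 * 86400 = 34784.64 s. Combine: 387300 m / 34784.64 s = 11.134225 m/s. 1 cm/s = 0.01 m/s, so 11.134225 m/s = 11.134225 / 0.01 = 1113.4225 cm/s ≈ 1113 cm/s (4 s.f.). Final answer: 1113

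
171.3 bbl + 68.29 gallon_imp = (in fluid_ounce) 9.314e+05. Check: 1 bbl = 0.15898729 m^3, so 171.3 bbl = 171.3 * 0.15898729 = 27.234524 m^3. 1 gallon_imp = 0.00454609 m^3, so 68.29 gallon_imp = 68.29 * 0.00454609 = 0.31045249 m^3. Sum: 27.234524 + 0.31045249 = 27.544976 m^3. 1 fluid_ounce = 2.957353e-05 m^3, so 27.544976 m^3 = 27.544976 / 2.957353e-05 = 931406.45 fluid_ounce ≈ 9.314e+05 fluid_ounce (4 s.f.).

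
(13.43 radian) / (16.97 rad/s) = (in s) 0.7914. Check: 13.43 radian = 13.43 rad. 16.97 rad/s is already in rad/s. Combine: 13.43 rad / 16.97 rad/s = 0.79139658 s. Result: 0.79139658 s ≈ 0.7914 s (4 s.f.).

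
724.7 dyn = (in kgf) 1 dyn = 1e-05 N, so 724.7 dyn = 724.7 * 1e-05 = 0.007247 N. 1 kgf = 9.80665 N, so 0.007247 N = 0.007247 / 9.80665 = 0.00073898834 kgf ≈ 0.000739 kgf (4 s.f.). Final answer: 0.000739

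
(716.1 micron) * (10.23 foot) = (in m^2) 1 micron = 1e-06 m, so 716.1 micron = 716.1 * 1e-06 = 0.0007161 m. 1 foot = 0.3048 m, so 10.23 foot = 10.23 * 0.3048 = 3.118104 m. Combine: 0.0007161 m * 3.118104 m = 0.0022328743 m^2. Result: 0.0022328743 m^2 ≈ 0.002233 m^2 (4 s.f.). Final answer: 0.002233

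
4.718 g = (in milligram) 1 g = 0.001 kg, so 4.718 g = 4.718 * 0.001 = 0.004718 kg. 1 milligram = 1e-06 kg, so 0.004718 kg = 0.004718 / 1e-06 = 4718 milligram. Final answer: 4718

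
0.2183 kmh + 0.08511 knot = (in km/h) 0.3759. Check: 1 kmh = 0.27777778 m/s, so 0.2183 kmh = 0.2183 * 0.27777778 = 0.060638889 m/s. 1 knot = 0.51444444 m/s, so 0.08511 knot = 0.08511 * 0.51444444 = 0.043784367 m/s. Sum: 0.060638889 + 0.043784367 = 0.10442326 m/s. 1 km/h = 0.27777778 m/s, so 0.10442326 m/s = 0.10442326 / 0.27777778 = 0.37592372 km/h ≈ 0.3759 km/h (4 s.f.).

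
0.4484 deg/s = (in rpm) 1 deg/s = 0.017453293 rad/s, so 0.4484 deg/s = 0.4484 * 0.017453293 = 0.0078260564 rad/s. 1 rpm = 0.10471976 rad/s, so 0.0078260564 rad/s = 0.0078260564 / 0.10471976 = 0.074733333 rpm ≈ 0.07473 rpm (4 s.f.). Final answer: 0.07473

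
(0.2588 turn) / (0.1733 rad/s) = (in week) 1 turn = 6.2831853 rad, so 0.2588 turn = 0.2588 * 6.2831853 = 1.6260884 rad. 0.1733 rad/s is already in rad/s. Combine: 1.6260884 rad / 0.1733 rad/s = 9.3830834 s. 1 week = 604800 s, so 9.3830834 s = 9.3830834 / 604800 = 1.5514358e-05 week ≈ 1.551e-05 week (4 s.f.). Final answer: 1.551e-05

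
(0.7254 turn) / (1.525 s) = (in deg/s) 171.2. Check: 1 turn = 6.2831853 rad, so 0.7254 turn = 0.7254 * 6.2831853 = 4.5578226 rad. 1.525 s is already in s. Combine: 4.5578226 rad / 1.525 s = 2.9887361 rad/s. 1 deg/s = 0.017453293 rad/s, so 2.9887361 rad/s = 2.9887361 / 0.017453293 = 171.24197 deg/s ≈ 171.2 deg/s (4 s.f.).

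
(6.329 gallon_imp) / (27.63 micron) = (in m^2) 1 gallon_imp = 0.00454609 m^3, so 6.329 gallon_imp = 6.329 * 0.00454609 = 0.028772204 m^3. 1 micron = 1e-06 m, so 27.63 micron = 27.63 * 1e-06 = 2.763e-05 m. Combine: 0.028772204 m^3 / 2.763e-05 m = 1041.3393 m^2. Result: 1041.3393 m^2 ≈ 1041 m^2 (4 s.f.). Final answer: 1041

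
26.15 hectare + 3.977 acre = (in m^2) 2.776e+05. Check: 1 hectare = 10000 m^2, so 26.15 hectare = 26.15 * 10000 = 261500 m^2. 1 acre = 4046.8564 m^2, so 3.977 acre = 3.977 * 4046.8564 = 16094.348 m^2. Sum: 261500 + 16094.348 = 277594.35 m^2. Result: 277594.35 m^2 ≈ 2.776e+05 m^2 (4 s.f.).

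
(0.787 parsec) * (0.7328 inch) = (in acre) 1.117e+11. Check: 1 parsec = 3.0856776e+16 m, so 0.787 parsec = 0.787 * 3.0856776e+16 = 2.4284283e+16 m. 1 inch = 0.0254 m, so 0.7328 inch = 0.7328 * 0.0254 = 0.01861312 m. Combine: 2.4284283e+16 m * 0.01861312 m = 4.5200627e+14 m^2. 1 acre = 4046.8564 m^2, so 4.5200627e+14 m^2 = 4.5200627e+14 / 4046.8564 = 1.1169318e+11 acre ≈ 1.117e+11 acre (4 s.f.).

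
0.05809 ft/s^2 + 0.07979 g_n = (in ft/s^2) 2.625. Check: 1 ft/s^2 = 0.3048 m/s^2, so 0.05809 ft/s^2 = 0.05809 * 0.3048 = 0.017705832 m/s^2. 1 g_n = 9.80665 m/s^2, so 0.07979 g_n = 0.07979 * 9.80665 = 0.7824726 m/s^2. Sum: 0.017705832 + 0.7824726 = 0.80017844 m/s^2. 1 ft/s^2 = 0.3048 m/s^2, so 0.80017844 m/s^2 = 0.80017844 / 0.3048 = 2.6252573 ft/s^2 ≈ 2.625 ft/s^2 (4 s.f.).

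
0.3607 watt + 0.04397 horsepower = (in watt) 0.3607 watt = 0.3607 W. 1 horsepower = 745.69987 W, so 0.04397 horsepower = 0.04397 * 745.69987 = 32.788423 W. Sum: 0.3607 + 32.788423 = 33.149123 W. 33.149123 W = 33.149123 watt ≈ 33.15 watt (4 s.f.). Final answer: 33.15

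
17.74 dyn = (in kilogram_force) 1 dyn = 1e-05 N, so 17.74 dyn = 17.74 * 1e-05 = 0.0001774 N. 1 kilogram_force = 9.80665 N, so 0.0001774 N = 0.0001774 / 9.80665 = 1.8089766e-05 kilogram_force ≈ 1.809e-05 kilogram_force (4 s.f.). Final answer: 1.809e-05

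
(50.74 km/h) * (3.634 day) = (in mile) 2750. Check: 1 km/h = 0.27777778 m/s, so 50.74 km/h = 50.74 * 0.27777778 = 14.094444 m/s. 1 day = 86400 s, so 3.634 day = 3.634 * 86400 = 313977.6 s. Combine: 14.094444 m/s * 313977.6 s = 4425339.8 m. 1 mile = 1609.344 m, so 4425339.8 m = 4425339.8 / 1609.344 = 2749.7787 mile ≈ 2750 mile (4 s.f.).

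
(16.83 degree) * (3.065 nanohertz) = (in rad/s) 9.003e-10. Check: 1 degree = 0.017453293 rad, so 16.83 degree = 16.83 * 0.017453293 = 0.29373891 rad. 1 nanohertz = 1e-09 Hz, so 3.065 nanohertz = 3.065 * 1e-09 = 3.065e-09 Hz. Combine: 0.29373891 rad * 3.065e-09 Hz = 9.0030977e-10 rad/s. Result: 9.0030977e-10 rad/s ≈ 9.003e-10 rad/s (4 s.f.).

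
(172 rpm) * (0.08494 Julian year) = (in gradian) 1 rpm = 0.10471976 rad/s, so 172 rpm = 172 * 0.10471976 = 18.011798 rad/s. 1 Julian year = 31557600 s, so 0.08494 Julian year = 0.08494 * 31557600 = 2680502.5 s. Combine: 18.011798 rad/s * 2680502.5 s = 48280670 rad. 1 gradian = 0.015707963 rad, so 48280670 rad = 48280670 / 0.015707963 = 3.0736429e+09 gradian ≈ 3.074e+09 gradian (4 s.f.). Final answer: 3.074e+09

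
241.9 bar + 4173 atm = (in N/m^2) 1 bar = 100000 Pa, so 241.9 bar = 241.9 * 100000 = 24190000 Pa. 1 atm = 101325 Pa, so 4173 atm = 4173 * 101325 = 4.2282922e+08 Pa. Sum: 24190000 + 4.2282922e+08 = 4.4701922e+08 Pa. 4.4701922e+08 Pa = 4.4701922e+08 N/m^2 ≈ 4.47e+08 N/m^2 (4 s.f.). Final answer: 4.47e+08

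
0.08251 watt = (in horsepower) 0.0001106. Check: 0.08251 watt = 0.08251 W. 1 horsepower = 745.69987 W, so 0.08251 W = 0.08251 / 745.69987 = 0.00011064773 horsepower ≈ 0.0001106 horsepower (4 s.f.).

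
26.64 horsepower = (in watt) 1.987e+04. Check: 1 horsepower = 745.69987 W, so 26.64 horsepower = 26.64 * 745.69987 = 19865.445 W. 19865.445 W = 19865.445 watt ≈ 1.987e+04 watt (4 s.f.).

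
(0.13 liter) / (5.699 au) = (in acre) 1 liter = 0.001 m^3, so 0.13 liter = 0.13 * 0.001 = 0.00013 m^3. 1 au = 1.4959787e+11 m, so 5.699 au = 5.699 * 1.4959787e+11 = 8.5255827e+11 m. Combine: 0.00013 m^3 / 8.5255827e+11 m = 1.5248225e-16 m^2. 1 acre = 4046.8564 m^2, so 1.5248225e-16 m^2 = 1.5248225e-16 / 4046.8564 = 3.7679184e-20 acre ≈ 3.768e-20 acre (4 s.f.). Final answer: 3.768e-20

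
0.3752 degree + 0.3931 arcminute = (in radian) 0.006663. Check: 1 degree = 0.017453293 rad, so 0.3752 degree = 0.3752 * 0.017453293 = 0.0065484754 rad. 1 arcminute = 0.00029088821 rad, so 0.3931 arcminute = 0.3931 * 0.00029088821 = 0.00011434815 rad. Sum: 0.0065484754 + 0.00011434815 = 0.0066628235 rad. 0.0066628235 rad = 0.0066628235 radian ≈ 0.006663 radian (4 s.f.).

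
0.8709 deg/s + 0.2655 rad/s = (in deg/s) 1 deg/s = 0.017453293 rad/s, so 0.8709 deg/s = 0.8709 * 0.017453293 = 0.015200072 rad/s. 0.2655 rad/s is already in rad/s. Sum: 0.015200072 + 0.2655 = 0.28070007 rad/s. 1 deg/s = 0.017453293 rad/s, so 0.28070007 rad/s = 0.28070007 / 0.017453293 = 16.082929 deg/s ≈ 16.08 deg/s (4 s.f.). Final answer: 16.08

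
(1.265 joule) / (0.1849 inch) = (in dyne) 1.265 joule = 1.265 J. 1 inch = 0.0254 m, so 0.1849 inch = 0.1849 * 0.0254 = 0.00469646 m. Combine: 1.265 J / 0.00469646 m = 269.35181 N. 1 dyne = 1e-05 N, so 269.35181 N = 269.35181 / 1e-05 = 26935181 dyne ≈ 2.694e+07 dyne (4 s.f.). Final answer: 2.694e+07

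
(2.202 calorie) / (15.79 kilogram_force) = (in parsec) 1 calorie = 4.184 J, so 2.202 calorie = 2.202 * 4.184 = 9.213168 J. 1 kilogram_force = 9.80665 N, so 15.79 kilogram_force = 15.79 * 9.80665 = 154.847 N. Combine: 9.213168 J / 154.847 N = 0.059498523 m. 1 parsec = 3.0856776e+16 m, so 0.059498523 m = 0.059498523 / 3.0856776e+16 = 1.9282158e-18 parsec ≈ 1.928e-18 parsec (4 s.f.). Final answer: 1.928e-18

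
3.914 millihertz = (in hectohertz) 1 millihertz = 0.001 Hz, so 3.914 millihertz = 3.914 * 0.001 = 0.003914 Hz. 1 hectohertz = 100 Hz, so 0.003914 Hz = 0.003914 / 100 = 3.914e-05 hectohertz. Final answer: 3.914e-05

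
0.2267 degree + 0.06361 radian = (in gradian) 4.301. Check: 1 degree = 0.017453293 rad, so 0.2267 degree = 0.2267 * 0.017453293 = 0.0039566614 rad. 0.06361 radian = 0.06361 rad. Sum: 0.0039566614 + 0.06361 = 0.067566661 rad. 1 gradian = 0.015707963 rad, so 0.067566661 rad = 0.067566661 / 0.015707963 = 4.3014273 gradian ≈ 4.301 gradian (4 s.f.).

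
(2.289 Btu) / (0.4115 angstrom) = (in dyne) 1 Btu = 1055.0559 J, so 2.289 Btu = 2.289 * 1055.0559 = 2415.0228 J. 1 angstrom = 1e-10 m, so 0.4115 angstrom = 0.4115 * 1e-10 = 4.115e-11 m. Combine: 2415.0228 J / 4.115e-11 m = 5.8688283e+13 N. 1 dyne = 1e-05 N, so 5.8688283e+13 N = 5.8688283e+13 / 1e-05 = 5.8688283e+18 dyne ≈ 5.869e+18 dyne (4 s.f.). Final answer: 5.869e+18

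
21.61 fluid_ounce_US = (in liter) 0.6391. Check: 1 fluid_ounce_US = 2.957353e-05 m^3, so 21.61 fluid_ounce_US = 21.61 * 2.957353e-05 = 0.00063908397 m^3. 1 liter = 0.001 m^3, so 0.00063908397 m^3 = 0.00063908397 / 0.001 = 0.63908397 liter ≈ 0.6391 liter (4 s.f.).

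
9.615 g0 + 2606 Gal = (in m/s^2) 120.4. Check: 1 g0 = 9.80665 m/s^2, so 9.615 g0 = 9.615 * 9.80665 = 94.29094 m/s^2. 1 Gal = 0.01 m/s^2, so 2606 Gal = 2606 * 0.01 = 26.06 m/s^2. Sum: 94.29094 + 26.06 = 120.35094 m/s^2. Result: 120.35094 m/s^2 ≈ 120.4 m/s^2 (4 s.f.).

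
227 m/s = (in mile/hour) 507.8. Check: 1 mile/hour = 0.44704 m/s, so 227 m/s = 227 / 0.44704 = 507.78454 mile/hour ≈ 507.8 mile/hour (4 s.f.).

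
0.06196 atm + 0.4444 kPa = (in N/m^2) 6722. Check: 1 atm = 101325 Pa, so 0.06196 atm = 0.06196 * 101325 = 6278.097 Pa. 1 kPa = 1000 Pa, so 0.4444 kPa = 0.4444 * 1000 = 444.4 Pa. Sum: 6278.097 + 444.4 = 6722.497 Pa. 6722.497 Pa = 6722.497 N/m^2 ≈ 6722 N/m^2 (4 s.f.).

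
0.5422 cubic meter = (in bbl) 0.5422 cubic meter = 0.5422 m^3. 1 bbl = 0.15898729 m^3, so 0.5422 m^3 = 0.5422 / 0.15898729 = 3.4103354 bbl ≈ 3.41 bbl (4 s.f.). Final answer: 3.41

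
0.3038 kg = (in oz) 1 oz = 0.028349523 kg, so 0.3038 kg = 0.3038 / 0.028349523 = 10.71623 oz ≈ 10.72 oz (4 s.f.). Final answer: 10.72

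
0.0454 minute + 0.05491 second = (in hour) 1 minute = 60 s, so 0.0454 minute = 0.0454 * 60 = 2.724 s. 0.05491 second = 0.05491 s. Sum: 2.724 + 0.05491 = 2.77891 s. 1 hour = 3600 s, so 2.77891 s = 2.77891 / 3600 = 0.00077191944 hour ≈ 0.0007719 hour (4 s.f.). Final answer: 0.0007719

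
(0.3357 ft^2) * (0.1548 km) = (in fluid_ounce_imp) 1.699e+05. Check: 1 ft^2 = 0.09290304 m^2, so 0.3357 ft^2 = 0.3357 * 0.09290304 = 0.031187551 m^2. 1 km = 1000 m, so 0.1548 km = 0.1548 * 1000 = 154.8 m. Combine: 0.031187551 m^2 * 154.8 m = 4.8278328 m^3. 1 fluid_ounce_imp = 2.8413063e-05 m^3, so 4.8278328 m^3 = 4.8278328 / 2.8413063e-05 = 169915.96 fluid_ounce_imp ≈ 1.699e+05 fluid_ounce_imp (4 s.f.).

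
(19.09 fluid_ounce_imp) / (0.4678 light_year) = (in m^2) 1 fluid_ounce_imp = 2.8413063e-05 m^3, so 19.09 fluid_ounce_imp = 19.09 * 2.8413063e-05 = 0.00054240536 m^3. 1 light_year = 9.4607305e+15 m, so 0.4678 light_year = 0.4678 * 9.4607305e+15 = 4.4257297e+15 m. Combine: 0.00054240536 m^3 / 4.4257297e+15 m = 1.2255727e-19 m^2. Result: 1.2255727e-19 m^2 ≈ 1.226e-19 m^2 (4 s.f.). Final answer: 1.226e-19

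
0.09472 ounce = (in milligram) 1 ounce = 0.028349523 kg, so 0.09472 ounce = 0.09472 * 0.028349523 = 0.0026852668 kg. 1 milligram = 1e-06 kg, so 0.0026852668 kg = 0.0026852668 / 1e-06 = 2685.2668 milligram ≈ 2685 milligram (4 s.f.). Final answer: 2685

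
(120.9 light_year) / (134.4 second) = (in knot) 1.654e+16. Check: 1 light_year = 9.4607305e+15 m, so 120.9 light_year = 120.9 * 9.4607305e+15 = 1.1438023e+18 m. 134.4 second = 134.4 s. Combine: 1.1438023e+18 m / 134.4 s = 8.5104339e+15 m/s. 1 knot = 0.51444444 m/s, so 8.5104339e+15 m/s = 8.5104339e+15 / 0.51444444 = 1.654296e+16 knot ≈ 1.654e+16 knot (4 s.f.).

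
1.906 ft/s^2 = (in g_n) 0.05924. Check: 1 ft/s^2 = 0.3048 m/s^2, so 1.906 ft/s^2 = 1.906 * 0.3048 = 0.5809488 m/s^2. 1 g_n = 9.80665 m/s^2, so 0.5809488 m/s^2 = 0.5809488 / 9.80665 = 0.059240291 g_n ≈ 0.05924 g_n (4 s.f.).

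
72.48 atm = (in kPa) 1 atm = 101325 Pa, so 72.48 atm = 72.48 * 101325 = 7344036 Pa. 1 kPa = 1000 Pa, so 7344036 Pa = 7344036 / 1000 = 7344.036 kPa ≈ 7344 kPa (4 s.f.). Final answer: 7344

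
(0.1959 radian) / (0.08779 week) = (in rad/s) 0.1959 radian = 0.1959 rad. 1 week = 604800 s, so 0.08779 week = 0.08779 * 604800 = 53095.392 s. Combine: 0.1959 rad / 53095.392 s = 3.6895857e-06 rad/s. Result: 3.6895857e-06 rad/s ≈ 3.69e-06 rad/s (4 s.f.). Final answer: 3.69e-06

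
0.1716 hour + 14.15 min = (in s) 1467. Check: 1 hour = 3600 s, so 0.1716 hour = 0.1716 * 3600 = 617.76 s. 1 min = 60 s, so 14.15 min = 14.15 * 60 = 849 s. Sum: 617.76 + 849 = 1466.76 s. Result: 1466.76 s ≈ 1467 s (4 s.f.).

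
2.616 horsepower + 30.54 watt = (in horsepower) 1 horsepower = 745.69987 W, so 2.616 horsepower = 2.616 * 745.69987 = 1950.7509 W. 30.54 watt = 30.54 W. Sum: 1950.7509 + 30.54 = 1981.2909 W. 1 horsepower = 745.69987 W, so 1981.2909 W = 1981.2909 / 745.69987 = 2.6569548 horsepower ≈ 2.657 horsepower (4 s.f.). Final answer: 2.657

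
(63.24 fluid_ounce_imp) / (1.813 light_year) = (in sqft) 1.128e-18. Check: 1 fluid_ounce_imp = 2.8413063e-05 m^3, so 63.24 fluid_ounce_imp = 63.24 * 2.8413063e-05 = 0.0017968421 m^3. 1 light_year = 9.4607305e+15 m, so 1.813 light_year = 1.813 * 9.4607305e+15 = 1.7152304e+16 m. Combine: 0.0017968421 m^3 / 1.7152304e+16 m = 1.0475806e-19 m^2. 1 sqft = 0.09290304 m^2, so 1.0475806e-19 m^2 = 1.0475806e-19 / 0.09290304 = 1.1276063e-18 sqft ≈ 1.128e-18 sqft (4 s.f.).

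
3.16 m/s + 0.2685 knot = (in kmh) 11.87. Check: 3.16 m/s is already in m/s. 1 knot = 0.51444444 m/s, so 0.2685 knot = 0.2685 * 0.51444444 = 0.13812833 m/s. Sum: 3.16 + 0.13812833 = 3.2981283 m/s. 1 kmh = 0.27777778 m/s, so 3.2981283 m/s = 3.2981283 / 0.27777778 = 11.873262 kmh ≈ 11.87 kmh (4 s.f.).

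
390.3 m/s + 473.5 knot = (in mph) 390.3 m/s is already in m/s. 1 knot = 0.51444444 m/s, so 473.5 knot = 473.5 * 0.51444444 = 243.58944 m/s. Sum: 390.3 + 243.58944 = 633.88944 m/s. 1 mph = 0.44704 m/s, so 633.88944 m/s = 633.88944 / 0.44704 = 1417.9703 mph ≈ 1418 mph (4 s.f.). Final answer: 1418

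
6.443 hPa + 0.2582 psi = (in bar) 0.02425. Check: 1 hPa = 100 Pa, so 6.443 hPa = 6.443 * 100 = 644.3 Pa. 1 psi = 6894.7573 Pa, so 0.2582 psi = 0.2582 * 6894.7573 = 1780.2263 Pa. Sum: 644.3 + 1780.2263 = 2424.5263 Pa. 1 bar = 100000 Pa, so 2424.5263 Pa = 2424.5263 / 100000 = 0.024245263 bar ≈ 0.02425 bar (4 s.f.).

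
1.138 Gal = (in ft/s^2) 1 Gal = 0.01 m/s^2, so 1.138 Gal = 1.138 * 0.01 = 0.01138 m/s^2. 1 ft/s^2 = 0.3048 m/s^2, so 0.01138 m/s^2 = 0.01138 / 0.3048 = 0.037335958 ft/s^2 ≈ 0.03734 ft/s^2 (4 s.f.). Final answer: 0.03734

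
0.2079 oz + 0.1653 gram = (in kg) 1 oz = 0.028349523 kg, so 0.2079 oz = 0.2079 * 0.028349523 = 0.0058938659 kg. 1 gram = 0.001 kg, so 0.1653 gram = 0.1653 * 0.001 = 0.0001653 kg. Sum: 0.0058938659 + 0.0001653 = 0.0060591659 kg. Result: 0.0060591659 kg ≈ 0.006059 kg (4 s.f.). Final answer: 0.006059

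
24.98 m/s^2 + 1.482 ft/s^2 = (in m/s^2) 24.98 m/s^2 is already in m/s^2. 1 ft/s^2 = 0.3048 m/s^2, so 1.482 ft/s^2 = 1.482 * 0.3048 = 0.4517136 m/s^2. Sum: 24.98 + 0.4517136 = 25.431714 m/s^2. Result: 25.431714 m/s^2 ≈ 25.43 m/s^2 (4 s.f.). Final answer: 25.43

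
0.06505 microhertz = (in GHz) 6.505e-17. Check: 1 microhertz = 1e-06 Hz, so 0.06505 microhertz = 0.06505 * 1e-06 = 6.505e-08 Hz. 1 GHz = 1e+09 Hz, so 6.505e-08 Hz = 6.505e-08 / 1e+09 = 6.505e-17 GHz.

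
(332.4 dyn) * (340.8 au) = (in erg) 1 dyn = 1e-05 N, so 332.4 dyn = 332.4 * 1e-05 = 0.003324 N. 1 au = 1.4959787e+11 m, so 340.8 au = 340.8 * 1.4959787e+11 = 5.0982954e+13 m. Combine: 0.003324 N * 5.0982954e+13 m = 1.6946734e+11 J. 1 erg = 1e-07 J, so 1.6946734e+11 J = 1.6946734e+11 / 1e-07 = 1.6946734e+18 erg ≈ 1.695e+18 erg (4 s.f.). Final answer: 1.695e+18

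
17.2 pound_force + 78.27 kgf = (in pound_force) 189.8. Check: 1 pound_force = 4.4482216 N, so 17.2 pound_force = 17.2 * 4.4482216 = 76.509412 N. 1 kgf = 9.80665 N, so 78.27 kgf = 78.27 * 9.80665 = 767.5665 N. Sum: 76.509412 + 767.5665 = 844.07591 N. 1 pound_force = 4.4482216 N, so 844.07591 N = 844.07591 / 4.4482216 = 189.75581 pound_force ≈ 189.8 pound_force (4 s.f.).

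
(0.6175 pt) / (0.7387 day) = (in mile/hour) 1 pt = 0.00035277778 m, so 0.6175 pt = 0.6175 * 0.00035277778 = 0.00021784028 m. 1 day = 86400 s, so 0.7387 day = 0.7387 * 86400 = 63823.68 s. Combine: 0.00021784028 m / 63823.68 s = 3.4131576e-09 m/s. 1 mile/hour = 0.44704 m/s, so 3.4131576e-09 m/s = 3.4131576e-09 / 0.44704 = 7.6350161e-09 mile/hour ≈ 7.635e-09 mile/hour (4 s.f.). Final answer: 7.635e-09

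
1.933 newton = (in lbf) 0.4346. Check: 1.933 newton = 1.933 N. 1 lbf = 4.4482216 N, so 1.933 N = 1.933 / 4.4482216 = 0.43455569 lbf ≈ 0.4346 lbf (4 s.f.).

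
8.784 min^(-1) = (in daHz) 0.01464. Check: 1 min^(-1) = 0.016666667 Hz, so 8.784 min^(-1) = 8.784 * 0.016666667 = 0.1464 Hz. 1 daHz = 10 Hz, so 0.1464 Hz = 0.1464 / 10 = 0.01464 daHz.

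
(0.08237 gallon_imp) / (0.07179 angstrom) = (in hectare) 5216. Check: 1 gallon_imp = 0.00454609 m^3, so 0.08237 gallon_imp = 0.08237 * 0.00454609 = 0.00037446143 m^3. 1 angstrom = 1e-10 m, so 0.07179 angstrom = 0.07179 * 1e-10 = 7.179e-12 m. Combine: 0.00037446143 m^3 / 7.179e-12 m = 52160668 m^2. 1 hectare = 10000 m^2, so 52160668 m^2 = 52160668 / 10000 = 5216.0668 hectare ≈ 5216 hectare (4 s.f.).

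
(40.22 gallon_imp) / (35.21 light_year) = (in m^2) 5.489e-19. Check: 1 gallon_imp = 0.00454609 m^3, so 40.22 gallon_imp = 40.22 * 0.00454609 = 0.18284374 m^3. 1 light_year = 9.4607305e+15 m, so 35.21 light_year = 35.21 * 9.4607305e+15 = 3.3311232e+17 m. Combine: 0.18284374 m^3 / 3.3311232e+17 m = 5.4889516e-19 m^2. Result: 5.4889516e-19 m^2 ≈ 5.489e-19 m^2 (4 s.f.).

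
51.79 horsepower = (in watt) 1 horsepower = 745.69987 W, so 51.79 horsepower = 51.79 * 745.69987 = 38619.796 W. 38619.796 W = 38619.796 watt ≈ 3.862e+04 watt (4 s.f.). Final answer: 3.862e+04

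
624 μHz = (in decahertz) 1 μHz = 1e-06 Hz, so 624 μHz = 624 * 1e-06 = 0.000624 Hz. 1 decahertz = 10 Hz, so 0.000624 Hz = 0.000624 / 10 = 6.24e-05 decahertz. Final answer: 6.24e-05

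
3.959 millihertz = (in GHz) 1 millihertz = 0.001 Hz, so 3.959 millihertz = 3.959 * 0.001 = 0.003959 Hz. 1 GHz = 1e+09 Hz, so 0.003959 Hz = 0.003959 / 1e+09 = 3.959e-12 GHz. Final answer: 3.959e-12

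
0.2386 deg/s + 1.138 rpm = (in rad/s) 0.1233. Check: 1 deg/s = 0.017453293 rad/s, so 0.2386 deg/s = 0.2386 * 0.017453293 = 0.0041643556 rad/s. 1 rpm = 0.10471976 rad/s, so 1.138 rpm = 1.138 * 0.10471976 = 0.11917108 rad/s. Sum: 0.0041643556 + 0.11917108 = 0.12333544 rad/s. Result: 0.12333544 rad/s ≈ 0.1233 rad/s (4 s.f.).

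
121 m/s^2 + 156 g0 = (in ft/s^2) 5416. Check: 121 m/s^2 is already in m/s^2. 1 g0 = 9.80665 m/s^2, so 156 g0 = 156 * 9.80665 = 1529.8374 m/s^2. Sum: 121 + 1529.8374 = 1650.8374 m/s^2. 1 ft/s^2 = 0.3048 m/s^2, so 1650.8374 m/s^2 = 1650.8374 / 0.3048 = 5416.1332 ft/s^2 ≈ 5416 ft/s^2 (4 s.f.).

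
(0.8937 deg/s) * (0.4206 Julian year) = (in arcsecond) 1 deg/s = 0.017453293 rad/s, so 0.8937 deg/s = 0.8937 * 0.017453293 = 0.015598008 rad/s. 1 Julian year = 31557600 s, so 0.4206 Julian year = 0.4206 * 31557600 = 13273127 s. Combine: 0.015598008 rad/s * 13273127 s = 207034.33 rad. 1 arcsecond = 4.8481368e-06 rad, so 207034.33 rad = 207034.33 / 4.8481368e-06 = 4.2703896e+10 arcsecond ≈ 4.27e+10 arcsecond (4 s.f.). Final answer: 4.27e+10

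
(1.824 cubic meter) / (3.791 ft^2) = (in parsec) 1.678e-16. Check: 1.824 cubic meter = 1.824 m^3. 1 ft^2 = 0.09290304 m^2, so 3.791 ft^2 = 3.791 * 0.09290304 = 0.35219542 m^2. Combine: 1.824 m^3 / 0.35219542 m^2 = 5.1789429 m. 1 parsec = 3.0856776e+16 m, so 5.1789429 m = 5.1789429 / 3.0856776e+16 = 1.6783811e-16 parsec ≈ 1.678e-16 parsec (4 s.f.).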